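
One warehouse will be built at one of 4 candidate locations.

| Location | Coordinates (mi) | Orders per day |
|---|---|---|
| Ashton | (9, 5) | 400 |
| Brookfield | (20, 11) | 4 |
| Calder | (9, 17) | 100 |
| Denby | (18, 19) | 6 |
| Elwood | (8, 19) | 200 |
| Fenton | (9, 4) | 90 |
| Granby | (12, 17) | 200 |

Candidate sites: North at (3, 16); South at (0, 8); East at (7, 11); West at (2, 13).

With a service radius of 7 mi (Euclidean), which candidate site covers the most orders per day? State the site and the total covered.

Coverage radius r = 7 mi; a point is covered iff (Δx)²+(Δy)² ≤ 7² = 49.
  North (3, 16): covers {Calder, Elwood} → 300
  South (0, 8): covers {none} → 0
  East (7, 11): covers {Ashton, Calder} → 500
  West (2, 13): covers {none} → 0
Maximum coverage at East: 500 orders per day.

East, covering 500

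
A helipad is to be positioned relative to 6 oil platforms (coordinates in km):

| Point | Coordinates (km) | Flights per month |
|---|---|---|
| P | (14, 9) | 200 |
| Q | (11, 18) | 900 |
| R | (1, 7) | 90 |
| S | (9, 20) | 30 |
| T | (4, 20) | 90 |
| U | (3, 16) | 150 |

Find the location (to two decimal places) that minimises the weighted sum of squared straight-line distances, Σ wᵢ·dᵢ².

The minimiser of Σwᵢ‖p−pᵢ‖² is the weighted centroid p* = (Σwᵢpᵢ)/(Σwᵢ).
Σwᵢ = 1460.
Σwᵢxᵢ = 200·14 + 900·11 + 90·1 + 30·9 + 90·4 + 150·3 = 13870.
Σwᵢyᵢ = 200·9 + 900·18 + 90·7 + 30·20 + 90·20 + 150·16 = 23430.
x* = 13870/1460 = 9.50, y* = 23430/1460 = 16.05.

(9.50, 16.05)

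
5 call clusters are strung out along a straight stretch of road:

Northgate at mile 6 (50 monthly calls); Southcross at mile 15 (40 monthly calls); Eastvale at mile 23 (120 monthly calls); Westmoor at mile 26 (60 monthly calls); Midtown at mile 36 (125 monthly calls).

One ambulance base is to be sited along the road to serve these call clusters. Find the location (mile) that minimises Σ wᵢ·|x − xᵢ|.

x = 23

For a sum of weighted absolute distances on a line, the optimum is the weighted median (not the mean). Total weight W = 395; half-weight = 197.5.
Sort by position and accumulate weight:
  mile 6 (Northgate, w=50) → cum 50
  mile 15 (Southcross, w=40) → cum 90
  mile 23 (Eastvale, w=120) → cum 210  ≥ 197.5 → median here
  mile 26 (Westmoor, w=60) → cum 270
  mile 36 (Midtown, w=125) → cum 395
Optimal location: mile 23.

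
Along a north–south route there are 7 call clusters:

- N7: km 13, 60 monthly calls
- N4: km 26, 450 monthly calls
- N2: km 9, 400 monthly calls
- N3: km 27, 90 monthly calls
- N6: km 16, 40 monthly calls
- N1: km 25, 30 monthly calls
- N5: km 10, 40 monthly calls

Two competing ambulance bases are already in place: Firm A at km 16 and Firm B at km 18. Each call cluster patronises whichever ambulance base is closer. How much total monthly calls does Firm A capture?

540

The indifferent point is the midpoint (16+18)/2 = 17; call clusters left of it (closer to Firm A at 16) go to Firm A, those right go to Firm B.
  N2 at 9 (w=400) → Firm A
  N5 at 10 (w=40) → Firm A
  N7 at 13 (w=60) → Firm A
  N6 at 16 (w=40) → Firm A
  N1 at 25 (w=30) → Firm B
  N4 at 26 (w=450) → Firm B
  N3 at 27 (w=90) → Firm B
Firm A captures 540; Firm B captures 570.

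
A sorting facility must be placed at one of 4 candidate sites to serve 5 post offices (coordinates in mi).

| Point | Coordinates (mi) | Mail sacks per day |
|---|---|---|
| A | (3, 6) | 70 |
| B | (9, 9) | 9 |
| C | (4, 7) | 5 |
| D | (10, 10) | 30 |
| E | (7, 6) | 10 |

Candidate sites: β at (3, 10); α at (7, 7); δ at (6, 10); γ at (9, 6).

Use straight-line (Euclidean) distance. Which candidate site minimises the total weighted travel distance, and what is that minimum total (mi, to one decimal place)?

Total weighted distance at each candidate:
  β (3, 10): total = 617.1
  α (7, 7): total = 466.4
  δ (6, 10): total = 557.7
  γ (9, 6): total = 616.2
Minimum is at α with total 466.4 mi.

α, total 466.4 mi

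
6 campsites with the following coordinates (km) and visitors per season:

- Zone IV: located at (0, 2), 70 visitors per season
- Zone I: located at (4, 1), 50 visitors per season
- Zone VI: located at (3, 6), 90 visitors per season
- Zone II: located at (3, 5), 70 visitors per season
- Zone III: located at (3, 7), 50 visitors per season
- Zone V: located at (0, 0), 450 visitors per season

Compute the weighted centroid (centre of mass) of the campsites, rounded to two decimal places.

The minimiser of Σwᵢ‖p−pᵢ‖² is the weighted centroid p* = (Σwᵢpᵢ)/(Σwᵢ).
Σwᵢ = 780.
Σwᵢxᵢ = 70·0 + 50·4 + 90·3 + 70·3 + 50·3 + 450·0 = 830.
Σwᵢyᵢ = 70·2 + 50·1 + 90·6 + 70·5 + 50·7 + 450·0 = 1430.
x* = 830/780 = 1.06, y* = 1430/780 = 1.83.

(1.06, 1.83)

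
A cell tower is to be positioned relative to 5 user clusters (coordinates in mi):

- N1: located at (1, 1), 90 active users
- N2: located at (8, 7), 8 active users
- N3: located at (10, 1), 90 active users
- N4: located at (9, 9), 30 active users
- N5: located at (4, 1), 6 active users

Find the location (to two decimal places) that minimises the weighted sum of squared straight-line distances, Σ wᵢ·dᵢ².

The minimiser of Σwᵢ‖p−pᵢ‖² is the weighted centroid p* = (Σwᵢpᵢ)/(Σwᵢ).
Σwᵢ = 224.
Σwᵢxᵢ = 90·1 + 8·8 + 90·10 + 30·9 + 6·4 = 1348.
Σwᵢyᵢ = 90·1 + 8·7 + 90·1 + 30·9 + 6·1 = 512.
x* = 1348/224 = 6.02, y* = 512/224 = 2.29.

(6.02, 2.29)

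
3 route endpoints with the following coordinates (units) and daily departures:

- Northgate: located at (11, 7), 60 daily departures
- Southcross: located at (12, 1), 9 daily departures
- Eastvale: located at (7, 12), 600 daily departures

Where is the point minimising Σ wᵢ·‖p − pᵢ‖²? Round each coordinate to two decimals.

The minimiser of Σwᵢ‖p−pᵢ‖² is the weighted centroid p* = (Σwᵢpᵢ)/(Σwᵢ).
Σwᵢ = 669.
Σwᵢxᵢ = 60·11 + 9·12 + 600·7 = 4968.
Σwᵢyᵢ = 60·7 + 9·1 + 600·12 = 7629.
x* = 4968/669 = 7.43, y* = 7629/669 = 11.40.

(7.43, 11.40)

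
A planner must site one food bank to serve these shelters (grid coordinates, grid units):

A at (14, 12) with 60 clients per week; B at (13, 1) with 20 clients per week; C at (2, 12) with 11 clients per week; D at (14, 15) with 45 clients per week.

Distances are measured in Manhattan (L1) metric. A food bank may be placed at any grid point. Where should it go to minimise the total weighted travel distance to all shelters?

(14, 12)

Manhattan distance separates: Σwᵢ(|x−xᵢ|+|y−yᵢ|) = Σwᵢ|x−xᵢ| + Σwᵢ|y−yᵢ|, so x and y are optimised independently as 1-D weighted medians.
Total weight W = 136; half = 68.
x-coordinate, sorted with cumulative weight:
  x=2 (C, w=11) cum 11
  x=13 (B, w=20) cum 31
  x=14 (A, w=60) cum 91  ← median
  x=14 (D, w=45) cum 136
⇒ x* = 14
y-coordinate, sorted with cumulative weight:
  y=1 (B, w=20) cum 20
  y=12 (A, w=60) cum 80  ← median
  y=12 (C, w=11) cum 91
  y=15 (D, w=45) cum 136
⇒ y* = 12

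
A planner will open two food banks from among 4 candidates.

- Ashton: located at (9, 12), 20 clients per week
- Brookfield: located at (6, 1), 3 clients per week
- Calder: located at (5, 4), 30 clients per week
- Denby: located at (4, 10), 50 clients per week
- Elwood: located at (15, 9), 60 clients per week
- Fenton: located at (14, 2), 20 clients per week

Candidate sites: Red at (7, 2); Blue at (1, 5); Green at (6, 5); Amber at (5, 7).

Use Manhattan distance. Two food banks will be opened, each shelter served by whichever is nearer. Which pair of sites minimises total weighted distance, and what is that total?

{Red, Amber}, total 1336

Evaluate every pair (each demand assigned to the nearer of the two):
  {Red, Amber}: total = 1336
  {Green, Amber}: total = 1392
  {Blue, Amber}: total = 1491
  {Red, Green}: total = 1536
  {Blue, Green}: total = 1622
  {Red, Blue}: total = 1806
Best pair: {Red, Amber} with total 1336.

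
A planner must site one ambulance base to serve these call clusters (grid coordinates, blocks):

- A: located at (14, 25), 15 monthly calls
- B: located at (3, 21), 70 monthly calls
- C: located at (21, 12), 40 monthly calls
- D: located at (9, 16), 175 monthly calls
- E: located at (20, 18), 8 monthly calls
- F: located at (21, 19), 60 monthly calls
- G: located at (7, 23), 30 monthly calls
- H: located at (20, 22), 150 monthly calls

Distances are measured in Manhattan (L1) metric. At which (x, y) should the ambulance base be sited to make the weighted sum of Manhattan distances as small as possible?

(9, 19)

Manhattan distance separates: Σwᵢ(|x−xᵢ|+|y−yᵢ|) = Σwᵢ|x−xᵢ| + Σwᵢ|y−yᵢ|, so x and y are optimised independently as 1-D weighted medians.
Total weight W = 548; half = 274.
x-coordinate, sorted with cumulative weight:
  x=3 (B, w=70) cum 70
  x=7 (G, w=30) cum 100
  x=9 (D, w=175) cum 275  ← median
  x=14 (A, w=15) cum 290
  x=20 (E, w=8) cum 298
  x=20 (H, w=150) cum 448
  x=21 (C, w=40) cum 488
  x=21 (F, w=60) cum 548
⇒ x* = 9
y-coordinate, sorted with cumulative weight:
  y=12 (C, w=40) cum 40
  y=16 (D, w=175) cum 215
  y=18 (E, w=8) cum 223
  y=19 (F, w=60) cum 283  ← median
  y=21 (B, w=70) cum 353
  y=22 (H, w=150) cum 503
  y=23 (G, w=30) cum 533
  y=25 (A, w=15) cum 548
⇒ y* = 19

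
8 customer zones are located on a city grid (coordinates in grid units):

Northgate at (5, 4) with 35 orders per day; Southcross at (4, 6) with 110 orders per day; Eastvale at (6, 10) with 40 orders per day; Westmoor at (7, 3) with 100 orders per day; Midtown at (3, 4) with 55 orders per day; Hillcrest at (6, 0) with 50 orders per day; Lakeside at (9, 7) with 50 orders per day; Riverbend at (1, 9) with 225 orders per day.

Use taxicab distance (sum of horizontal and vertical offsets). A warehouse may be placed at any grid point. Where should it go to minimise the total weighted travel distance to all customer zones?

(4, 6)

Manhattan distance separates: Σwᵢ(|x−xᵢ|+|y−yᵢ|) = Σwᵢ|x−xᵢ| + Σwᵢ|y−yᵢ|, so x and y are optimised independently as 1-D weighted medians.
Total weight W = 665; half = 332.5.
x-coordinate, sorted with cumulative weight:
  x=1 (Riverbend, w=225) cum 225
  x=3 (Midtown, w=55) cum 280
  x=4 (Southcross, w=110) cum 390  ← median
  x=5 (Northgate, w=35) cum 425
  x=6 (Eastvale, w=40) cum 465
  x=6 (Hillcrest, w=50) cum 515
  x=7 (Westmoor, w=100) cum 615
  x=9 (Lakeside, w=50) cum 665
⇒ x* = 4
y-coordinate, sorted with cumulative weight:
  y=0 (Hillcrest, w=50) cum 50
  y=3 (Westmoor, w=100) cum 150
  y=4 (Northgate, w=35) cum 185
  y=4 (Midtown, w=55) cum 240
  y=6 (Southcross, w=110) cum 350  ← median
  y=7 (Lakeside, w=50) cum 400
  y=9 (Riverbend, w=225) cum 625
  y=10 (Eastvale, w=40) cum 665
⇒ y* = 6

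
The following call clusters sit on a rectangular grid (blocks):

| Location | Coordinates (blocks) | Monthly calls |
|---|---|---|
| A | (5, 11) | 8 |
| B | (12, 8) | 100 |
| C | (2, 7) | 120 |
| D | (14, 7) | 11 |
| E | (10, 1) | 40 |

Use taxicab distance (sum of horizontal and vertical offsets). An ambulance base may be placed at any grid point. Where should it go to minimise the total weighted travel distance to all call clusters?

Manhattan distance separates: Σwᵢ(|x−xᵢ|+|y−yᵢ|) = Σwᵢ|x−xᵢ| + Σwᵢ|y−yᵢ|, so x and y are optimised independently as 1-D weighted medians.
Total weight W = 279; half = 139.5.
x-coordinate, sorted with cumulative weight:
  x=2 (C, w=120) cum 120
  x=5 (A, w=8) cum 128
  x=10 (E, w=40) cum 168  ← median
  x=12 (B, w=100) cum 268
  x=14 (D, w=11) cum 279
⇒ x* = 10
y-coordinate, sorted with cumulative weight:
  y=1 (E, w=40) cum 40
  y=7 (C, w=120) cum 160  ← median
  y=7 (D, w=11) cum 171
  y=8 (B, w=100) cum 271
  y=11 (A, w=8) cum 279
⇒ y* = 7

(10, 7)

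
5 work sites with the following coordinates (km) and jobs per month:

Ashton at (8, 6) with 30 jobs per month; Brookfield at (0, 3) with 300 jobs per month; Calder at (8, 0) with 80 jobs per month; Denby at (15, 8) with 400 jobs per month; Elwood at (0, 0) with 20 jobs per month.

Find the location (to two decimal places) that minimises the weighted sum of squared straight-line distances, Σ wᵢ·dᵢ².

(8.29, 5.16)

The minimiser of Σwᵢ‖p−pᵢ‖² is the weighted centroid p* = (Σwᵢpᵢ)/(Σwᵢ).
Σwᵢ = 830.
Σwᵢxᵢ = 30·8 + 300·0 + 80·8 + 400·15 + 20·0 = 6880.
Σwᵢyᵢ = 30·6 + 300·3 + 80·0 + 400·8 + 20·0 = 4280.
x* = 6880/830 = 8.29, y* = 4280/830 = 5.16.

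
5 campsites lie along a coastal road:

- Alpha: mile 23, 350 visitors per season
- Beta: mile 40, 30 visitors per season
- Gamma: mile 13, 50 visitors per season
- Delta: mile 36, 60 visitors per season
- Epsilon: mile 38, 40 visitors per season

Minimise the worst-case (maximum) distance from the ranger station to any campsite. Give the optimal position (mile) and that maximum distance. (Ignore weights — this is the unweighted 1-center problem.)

The 1-center on a line is the midpoint of the two extreme points: leftmost at 13, rightmost at 40.
Optimal location = (13 + 40)/2 = 26.5; maximum distance = (40 − 13)/2 = 13.5.

location 26.5, max distance 13.5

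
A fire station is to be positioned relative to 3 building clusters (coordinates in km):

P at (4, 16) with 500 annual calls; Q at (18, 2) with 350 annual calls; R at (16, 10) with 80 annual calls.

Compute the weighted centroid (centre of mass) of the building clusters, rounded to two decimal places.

The minimiser of Σwᵢ‖p−pᵢ‖² is the weighted centroid p* = (Σwᵢpᵢ)/(Σwᵢ).
Σwᵢ = 930.
Σwᵢxᵢ = 500·4 + 350·18 + 80·16 = 9580.
Σwᵢyᵢ = 500·16 + 350·2 + 80·10 = 9500.
x* = 9580/930 = 10.30, y* = 9500/930 = 10.22.

(10.30, 10.22)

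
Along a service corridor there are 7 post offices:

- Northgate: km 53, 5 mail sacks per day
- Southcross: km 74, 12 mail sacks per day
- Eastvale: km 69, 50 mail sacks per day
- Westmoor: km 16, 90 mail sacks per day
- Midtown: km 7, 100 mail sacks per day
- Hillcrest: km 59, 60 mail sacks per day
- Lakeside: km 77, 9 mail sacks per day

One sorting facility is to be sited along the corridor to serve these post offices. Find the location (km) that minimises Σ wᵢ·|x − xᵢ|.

x = 16

For a sum of weighted absolute distances on a line, the optimum is the weighted median (not the mean). Total weight W = 326; half-weight = 163.
Sort by position and accumulate weight:
  km 7 (Midtown, w=100) → cum 100
  km 16 (Westmoor, w=90) → cum 190  ≥ 163 → median here
  km 53 (Northgate, w=5) → cum 195
  km 59 (Hillcrest, w=60) → cum 255
  km 69 (Eastvale, w=50) → cum 305
  km 74 (Southcross, w=12) → cum 317
  km 77 (Lakeside, w=9) → cum 326
Optimal location: km 16.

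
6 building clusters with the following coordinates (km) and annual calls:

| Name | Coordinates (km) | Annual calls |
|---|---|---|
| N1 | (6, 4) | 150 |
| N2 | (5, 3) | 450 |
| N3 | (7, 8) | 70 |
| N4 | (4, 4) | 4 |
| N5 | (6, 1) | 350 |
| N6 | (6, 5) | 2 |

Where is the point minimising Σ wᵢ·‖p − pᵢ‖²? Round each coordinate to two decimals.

The minimiser of Σwᵢ‖p−pᵢ‖² is the weighted centroid p* = (Σwᵢpᵢ)/(Σwᵢ).
Σwᵢ = 1026.
Σwᵢxᵢ = 150·6 + 450·5 + 70·7 + 4·4 + 350·6 + 2·6 = 5768.
Σwᵢyᵢ = 150·4 + 450·3 + 70·8 + 4·4 + 350·1 + 2·5 = 2886.
x* = 5768/1026 = 5.62, y* = 2886/1026 = 2.81.

(5.62, 2.81)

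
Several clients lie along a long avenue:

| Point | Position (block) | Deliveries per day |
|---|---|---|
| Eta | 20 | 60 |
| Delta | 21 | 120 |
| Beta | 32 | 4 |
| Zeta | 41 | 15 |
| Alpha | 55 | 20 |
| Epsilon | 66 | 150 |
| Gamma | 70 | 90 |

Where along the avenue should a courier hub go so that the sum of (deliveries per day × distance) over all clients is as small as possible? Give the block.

x = 66

For a sum of weighted absolute distances on a line, the optimum is the weighted median (not the mean). Total weight W = 459; half-weight = 229.5.
Sort by position and accumulate weight:
  block 20 (Eta, w=60) → cum 60
  block 21 (Delta, w=120) → cum 180
  block 32 (Beta, w=4) → cum 184
  block 41 (Zeta, w=15) → cum 199
  block 55 (Alpha, w=20) → cum 219
  block 66 (Epsilon, w=150) → cum 369  ≥ 229.5 → median here
  block 70 (Gamma, w=90) → cum 459
Optimal location: block 66.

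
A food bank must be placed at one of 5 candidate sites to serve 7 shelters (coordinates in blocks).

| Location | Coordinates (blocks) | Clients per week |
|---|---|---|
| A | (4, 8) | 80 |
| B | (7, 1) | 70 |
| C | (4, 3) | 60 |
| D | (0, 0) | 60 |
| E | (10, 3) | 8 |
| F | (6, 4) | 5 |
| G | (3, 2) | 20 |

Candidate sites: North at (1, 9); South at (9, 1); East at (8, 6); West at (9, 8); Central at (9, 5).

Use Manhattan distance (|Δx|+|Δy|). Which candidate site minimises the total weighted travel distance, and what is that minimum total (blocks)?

South, total 2314 blocks

Total weighted distance at each candidate:
  North (1, 9): total = 2790
  South (9, 1): total = 2314
  East (8, 6): total = 2400
  West (9, 8): total = 2973
  Central (9, 5): total = 2544
Minimum is at South with total 2314 blocks.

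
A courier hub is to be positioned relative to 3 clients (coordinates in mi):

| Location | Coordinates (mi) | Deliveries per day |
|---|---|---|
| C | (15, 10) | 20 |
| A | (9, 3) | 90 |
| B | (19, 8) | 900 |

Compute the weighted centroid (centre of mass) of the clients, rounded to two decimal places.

(18.03, 7.59)

The minimiser of Σwᵢ‖p−pᵢ‖² is the weighted centroid p* = (Σwᵢpᵢ)/(Σwᵢ).
Σwᵢ = 1010.
Σwᵢxᵢ = 20·15 + 90·9 + 900·19 = 18210.
Σwᵢyᵢ = 20·10 + 90·3 + 900·8 = 7670.
x* = 18210/1010 = 18.03, y* = 7670/1010 = 7.59.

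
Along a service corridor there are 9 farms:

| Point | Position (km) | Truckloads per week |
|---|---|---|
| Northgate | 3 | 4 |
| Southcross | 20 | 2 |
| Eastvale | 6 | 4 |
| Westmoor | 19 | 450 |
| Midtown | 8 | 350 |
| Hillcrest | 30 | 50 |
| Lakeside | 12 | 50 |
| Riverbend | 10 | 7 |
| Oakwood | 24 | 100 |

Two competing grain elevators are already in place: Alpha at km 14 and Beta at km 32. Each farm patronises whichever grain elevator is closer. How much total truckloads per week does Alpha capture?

The indifferent point is the midpoint (14+32)/2 = 23; farms left of it (closer to Alpha at 14) go to Alpha, those right go to Beta.
  Northgate at 3 (w=4) → Alpha
  Eastvale at 6 (w=4) → Alpha
  Midtown at 8 (w=350) → Alpha
  Riverbend at 10 (w=7) → Alpha
  Lakeside at 12 (w=50) → Alpha
  Westmoor at 19 (w=450) → Alpha
  Southcross at 20 (w=2) → Alpha
  Oakwood at 24 (w=100) → Beta
  Hillcrest at 30 (w=50) → Beta
Alpha captures 867; Beta captures 150.

867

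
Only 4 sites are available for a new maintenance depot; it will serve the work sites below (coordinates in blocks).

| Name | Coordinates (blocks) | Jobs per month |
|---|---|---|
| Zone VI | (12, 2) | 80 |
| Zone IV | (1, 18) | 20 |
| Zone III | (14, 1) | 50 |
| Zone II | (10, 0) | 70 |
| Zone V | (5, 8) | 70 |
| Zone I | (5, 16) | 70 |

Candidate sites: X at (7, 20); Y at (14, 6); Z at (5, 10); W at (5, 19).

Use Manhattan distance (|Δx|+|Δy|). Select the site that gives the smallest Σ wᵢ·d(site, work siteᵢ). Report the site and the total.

Z, total 3950 blocks

Total weighted distance at each candidate:
  X (7, 20): total = 6310
  Y (14, 6): total = 4030
  Z (5, 10): total = 3950
  W (5, 19): total = 6030
Minimum is at Z with total 3950 blocks.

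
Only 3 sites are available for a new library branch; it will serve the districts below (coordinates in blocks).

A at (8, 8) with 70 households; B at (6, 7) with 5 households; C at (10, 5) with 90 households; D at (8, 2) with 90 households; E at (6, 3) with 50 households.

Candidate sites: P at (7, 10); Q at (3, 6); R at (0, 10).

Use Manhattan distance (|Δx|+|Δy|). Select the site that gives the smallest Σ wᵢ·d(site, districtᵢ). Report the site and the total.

P, total 2160 blocks

Total weighted distance at each candidate:
  P (7, 10): total = 2160
  Q (3, 6): total = 2340
  R (0, 10): total = 4185
Minimum is at P with total 2160 blocks.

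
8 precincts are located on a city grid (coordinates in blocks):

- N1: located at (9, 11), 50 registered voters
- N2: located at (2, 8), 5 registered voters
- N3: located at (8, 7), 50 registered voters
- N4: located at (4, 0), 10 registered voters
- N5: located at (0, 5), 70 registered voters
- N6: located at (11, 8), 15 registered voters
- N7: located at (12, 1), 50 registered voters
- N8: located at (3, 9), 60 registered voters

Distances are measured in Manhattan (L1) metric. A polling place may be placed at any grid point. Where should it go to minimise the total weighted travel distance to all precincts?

Manhattan distance separates: Σwᵢ(|x−xᵢ|+|y−yᵢ|) = Σwᵢ|x−xᵢ| + Σwᵢ|y−yᵢ|, so x and y are optimised independently as 1-D weighted medians.
Total weight W = 310; half = 155.
x-coordinate, sorted with cumulative weight:
  x=0 (N5, w=70) cum 70
  x=2 (N2, w=5) cum 75
  x=3 (N8, w=60) cum 135
  x=4 (N4, w=10) cum 145
  x=8 (N3, w=50) cum 195  ← median
  x=9 (N1, w=50) cum 245
  x=11 (N6, w=15) cum 260
  x=12 (N7, w=50) cum 310
⇒ x* = 8
y-coordinate, sorted with cumulative weight:
  y=0 (N4, w=10) cum 10
  y=1 (N7, w=50) cum 60
  y=5 (N5, w=70) cum 130
  y=7 (N3, w=50) cum 180  ← median
  y=8 (N2, w=5) cum 185
  y=8 (N6, w=15) cum 200
  y=9 (N8, w=60) cum 260
  y=11 (N1, w=50) cum 310
⇒ y* = 7

(8, 7)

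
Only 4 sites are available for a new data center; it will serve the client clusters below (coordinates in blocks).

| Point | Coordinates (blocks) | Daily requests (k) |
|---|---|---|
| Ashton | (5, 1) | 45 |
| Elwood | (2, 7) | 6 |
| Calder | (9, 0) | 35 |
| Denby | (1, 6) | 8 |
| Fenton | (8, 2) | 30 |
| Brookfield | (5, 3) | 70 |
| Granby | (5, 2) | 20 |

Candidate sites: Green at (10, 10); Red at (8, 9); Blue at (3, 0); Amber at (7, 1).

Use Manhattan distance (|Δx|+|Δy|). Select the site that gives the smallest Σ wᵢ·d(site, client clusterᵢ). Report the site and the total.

Total weighted distance at each candidate:
  Green (10, 10): total = 2585
  Red (8, 9): total = 2013
  Blue (3, 0): total = 1097
  Amber (7, 1): total = 749
Minimum is at Amber with total 749 blocks.

Amber, total 749 blocks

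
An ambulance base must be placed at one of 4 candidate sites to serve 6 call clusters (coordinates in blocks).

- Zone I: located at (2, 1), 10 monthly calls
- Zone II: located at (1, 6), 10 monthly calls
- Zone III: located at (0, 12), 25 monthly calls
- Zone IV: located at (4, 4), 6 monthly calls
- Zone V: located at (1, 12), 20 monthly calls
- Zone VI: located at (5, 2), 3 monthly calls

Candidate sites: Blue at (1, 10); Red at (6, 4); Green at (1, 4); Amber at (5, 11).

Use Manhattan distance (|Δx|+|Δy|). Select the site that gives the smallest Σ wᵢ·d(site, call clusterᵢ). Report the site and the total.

Total weighted distance at each candidate:
  Blue (1, 10): total = 345
  Red (6, 4): total = 771
  Green (1, 4): total = 481
  Amber (5, 11): total = 545
Minimum is at Blue with total 345 blocks.

Blue, total 345 blocks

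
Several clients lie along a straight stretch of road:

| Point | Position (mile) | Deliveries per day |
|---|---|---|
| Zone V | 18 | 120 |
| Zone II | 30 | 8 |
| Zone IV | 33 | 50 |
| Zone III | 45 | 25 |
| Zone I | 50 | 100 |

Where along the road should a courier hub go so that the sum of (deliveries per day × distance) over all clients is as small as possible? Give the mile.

x = 33

For a sum of weighted absolute distances on a line, the optimum is the weighted median (not the mean). Total weight W = 303; half-weight = 151.5.
Sort by position and accumulate weight:
  mile 18 (Zone V, w=120) → cum 120
  mile 30 (Zone II, w=8) → cum 128
  mile 33 (Zone IV, w=50) → cum 178  ≥ 151.5 → median here
  mile 45 (Zone III, w=25) → cum 203
  mile 50 (Zone I, w=100) → cum 303
Optimal location: mile 33.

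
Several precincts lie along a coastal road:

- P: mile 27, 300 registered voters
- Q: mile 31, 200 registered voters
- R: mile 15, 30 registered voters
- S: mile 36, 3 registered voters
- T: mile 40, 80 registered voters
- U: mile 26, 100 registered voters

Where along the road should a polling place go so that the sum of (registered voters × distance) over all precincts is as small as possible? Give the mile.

x = 27

For a sum of weighted absolute distances on a line, the optimum is the weighted median (not the mean). Total weight W = 713; half-weight = 356.5.
Sort by position and accumulate weight:
  mile 15 (R, w=30) → cum 30
  mile 26 (U, w=100) → cum 130
  mile 27 (P, w=300) → cum 430  ≥ 356.5 → median here
  mile 31 (Q, w=200) → cum 630
  mile 36 (S, w=3) → cum 633
  mile 40 (T, w=80) → cum 713
Optimal location: mile 27.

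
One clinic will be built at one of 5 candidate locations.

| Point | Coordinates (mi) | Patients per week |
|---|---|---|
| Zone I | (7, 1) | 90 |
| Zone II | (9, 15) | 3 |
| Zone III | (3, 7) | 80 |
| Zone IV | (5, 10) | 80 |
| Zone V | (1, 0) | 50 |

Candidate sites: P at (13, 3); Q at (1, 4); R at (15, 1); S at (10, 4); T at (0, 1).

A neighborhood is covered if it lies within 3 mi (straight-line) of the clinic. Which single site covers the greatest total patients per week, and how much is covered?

Coverage radius r = 3 mi; a point is covered iff (Δx)²+(Δy)² ≤ 3² = 9.
  P (13, 3): covers {none} → 0
  Q (1, 4): covers {none} → 0
  R (15, 1): covers {none} → 0
  S (10, 4): covers {none} → 0
  T (0, 1): covers {Zone V} → 50
Maximum coverage at T: 50 patients per week.

T, covering 50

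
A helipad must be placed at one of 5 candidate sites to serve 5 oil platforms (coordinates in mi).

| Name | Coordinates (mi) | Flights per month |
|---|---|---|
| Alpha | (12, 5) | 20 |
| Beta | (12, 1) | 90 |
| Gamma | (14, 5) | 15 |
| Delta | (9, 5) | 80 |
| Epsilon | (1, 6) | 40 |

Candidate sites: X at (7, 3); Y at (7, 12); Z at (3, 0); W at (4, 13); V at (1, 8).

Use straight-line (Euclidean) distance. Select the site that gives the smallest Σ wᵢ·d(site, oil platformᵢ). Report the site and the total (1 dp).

X, total 1196.2 mi

Total weighted distance at each candidate:
  X (7, 3): total = 1196.2
  Y (7, 12): total = 2329.8
  Z (3, 0): total = 2079.9
  W (4, 13): total = 2775.7
  V (1, 8): total = 2365.1
Minimum is at X with total 1196.2 mi.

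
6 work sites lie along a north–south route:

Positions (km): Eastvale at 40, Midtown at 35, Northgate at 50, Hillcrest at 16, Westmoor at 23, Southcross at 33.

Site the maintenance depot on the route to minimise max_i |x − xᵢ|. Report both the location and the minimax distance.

The 1-center on a line is the midpoint of the two extreme points: leftmost at 16, rightmost at 50.
Optimal location = (16 + 50)/2 = 33; maximum distance = (50 − 16)/2 = 17.

location 33, max distance 17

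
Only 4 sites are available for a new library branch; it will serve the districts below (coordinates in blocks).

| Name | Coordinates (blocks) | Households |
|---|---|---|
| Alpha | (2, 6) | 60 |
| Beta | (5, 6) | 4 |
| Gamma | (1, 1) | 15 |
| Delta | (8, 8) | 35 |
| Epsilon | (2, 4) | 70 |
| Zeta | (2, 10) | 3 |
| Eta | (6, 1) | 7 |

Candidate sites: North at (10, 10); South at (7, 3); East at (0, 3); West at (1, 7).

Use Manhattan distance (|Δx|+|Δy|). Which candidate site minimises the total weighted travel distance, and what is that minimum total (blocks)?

West, total 879 blocks

Total weighted distance at each candidate:
  North (10, 10): total = 2261
  South (7, 3): total = 1307
  East (0, 3): total = 1125
  West (1, 7): total = 879
Minimum is at West with total 879 blocks.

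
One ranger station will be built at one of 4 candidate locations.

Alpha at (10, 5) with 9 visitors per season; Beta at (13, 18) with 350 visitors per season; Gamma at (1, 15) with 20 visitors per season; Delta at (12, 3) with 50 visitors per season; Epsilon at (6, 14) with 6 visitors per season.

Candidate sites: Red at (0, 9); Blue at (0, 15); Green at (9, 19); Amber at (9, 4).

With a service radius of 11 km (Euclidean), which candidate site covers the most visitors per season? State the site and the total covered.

Coverage radius r = 11 km; a point is covered iff (Δx)²+(Δy)² ≤ 11² = 121.
  Red (0, 9): covers {Alpha, Gamma, Epsilon} → 35
  Blue (0, 15): covers {Gamma, Epsilon} → 26
  Green (9, 19): covers {Beta, Gamma, Epsilon} → 376
  Amber (9, 4): covers {Alpha, Delta, Epsilon} → 65
Maximum coverage at Green: 376 visitors per season.

Green, covering 376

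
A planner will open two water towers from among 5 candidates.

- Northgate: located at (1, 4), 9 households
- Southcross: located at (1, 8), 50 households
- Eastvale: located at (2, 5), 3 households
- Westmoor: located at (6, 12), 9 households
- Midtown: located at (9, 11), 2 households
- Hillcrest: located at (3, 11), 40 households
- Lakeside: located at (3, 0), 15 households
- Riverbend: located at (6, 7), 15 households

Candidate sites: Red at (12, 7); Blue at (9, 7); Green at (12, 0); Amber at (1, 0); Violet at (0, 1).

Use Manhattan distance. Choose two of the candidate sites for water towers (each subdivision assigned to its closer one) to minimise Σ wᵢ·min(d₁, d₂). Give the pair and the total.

{Blue, Amber}, total 1009

Evaluate every pair (each demand assigned to the nearer of the two):
  {Blue, Amber}: total = 1009
  {Blue, Violet}: total = 1039
  {Red, Amber}: total = 1207
  {Blue, Green}: total = 1236
  {Red, Violet}: total = 1237
  {Red, Blue}: total = 1296
  {Green, Amber}: total = 1365
  {Amber, Violet}: total = 1375
  {Green, Violet}: total = 1395
  {Red, Green}: total = 1620
Best pair: {Blue, Amber} with total 1009.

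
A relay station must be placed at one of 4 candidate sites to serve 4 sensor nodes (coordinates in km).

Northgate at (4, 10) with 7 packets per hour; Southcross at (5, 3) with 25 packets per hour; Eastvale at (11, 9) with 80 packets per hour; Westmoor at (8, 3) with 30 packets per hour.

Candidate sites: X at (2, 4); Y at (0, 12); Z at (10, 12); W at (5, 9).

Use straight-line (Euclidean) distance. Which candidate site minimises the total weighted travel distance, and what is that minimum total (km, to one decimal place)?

Z, total 831.2 km

Total weighted distance at each candidate:
  X (2, 4): total = 1129.5
  Y (0, 12): total = 1562.1
  Z (10, 12): total = 831.2
  W (5, 9): total = 841.1
Minimum is at Z with total 831.2 km.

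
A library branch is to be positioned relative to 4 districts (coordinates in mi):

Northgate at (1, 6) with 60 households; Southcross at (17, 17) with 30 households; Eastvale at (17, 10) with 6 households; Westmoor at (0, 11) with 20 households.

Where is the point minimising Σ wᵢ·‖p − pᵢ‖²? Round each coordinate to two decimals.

(5.79, 9.91)

The minimiser of Σwᵢ‖p−pᵢ‖² is the weighted centroid p* = (Σwᵢpᵢ)/(Σwᵢ).
Σwᵢ = 116.
Σwᵢxᵢ = 60·1 + 30·17 + 6·17 + 20·0 = 672.
Σwᵢyᵢ = 60·6 + 30·17 + 6·10 + 20·11 = 1150.
x* = 672/116 = 5.79, y* = 1150/116 = 9.91.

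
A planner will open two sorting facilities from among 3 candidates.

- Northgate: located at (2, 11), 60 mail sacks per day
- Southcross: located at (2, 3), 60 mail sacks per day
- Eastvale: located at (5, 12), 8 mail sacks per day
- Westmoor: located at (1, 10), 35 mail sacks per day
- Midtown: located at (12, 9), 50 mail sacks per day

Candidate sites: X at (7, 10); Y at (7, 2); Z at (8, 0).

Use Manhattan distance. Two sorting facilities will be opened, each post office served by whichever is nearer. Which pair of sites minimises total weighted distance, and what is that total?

{X, Y}, total 1262

Evaluate every pair (each demand assigned to the nearer of the two):
  {X, Y}: total = 1262
  {X, Z}: total = 1442
  {Y, Z}: total = 2386
Best pair: {X, Y} with total 1262.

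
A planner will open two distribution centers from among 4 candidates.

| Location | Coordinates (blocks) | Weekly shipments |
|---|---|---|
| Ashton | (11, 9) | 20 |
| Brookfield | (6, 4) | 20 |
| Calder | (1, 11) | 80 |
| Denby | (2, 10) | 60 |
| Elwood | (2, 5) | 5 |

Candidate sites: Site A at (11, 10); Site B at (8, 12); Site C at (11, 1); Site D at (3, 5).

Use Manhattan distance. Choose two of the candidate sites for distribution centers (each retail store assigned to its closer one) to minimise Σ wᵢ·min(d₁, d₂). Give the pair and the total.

{Site A, Site D}, total 1105

Evaluate every pair (each demand assigned to the nearer of the two):
  {Site A, Site D}: total = 1105
  {Site B, Site D}: total = 1205
  {Site C, Site D}: total = 1245
  {Site A, Site B}: total = 1405
  {Site B, Site C}: total = 1465
  {Site A, Site C}: total = 1665
Best pair: {Site A, Site D} with total 1105.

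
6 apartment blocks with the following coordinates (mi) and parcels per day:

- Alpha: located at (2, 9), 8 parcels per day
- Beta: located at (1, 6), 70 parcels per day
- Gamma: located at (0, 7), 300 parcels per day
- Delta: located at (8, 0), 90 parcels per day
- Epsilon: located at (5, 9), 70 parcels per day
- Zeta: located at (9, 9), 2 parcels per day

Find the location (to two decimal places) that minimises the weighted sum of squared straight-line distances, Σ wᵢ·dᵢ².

The minimiser of Σwᵢ‖p−pᵢ‖² is the weighted centroid p* = (Σwᵢpᵢ)/(Σwᵢ).
Σwᵢ = 540.
Σwᵢxᵢ = 8·2 + 70·1 + 300·0 + 90·8 + 70·5 + 2·9 = 1174.
Σwᵢyᵢ = 8·9 + 70·6 + 300·7 + 90·0 + 70·9 + 2·9 = 3240.
x* = 1174/540 = 2.17, y* = 3240/540 = 6.00.

(2.17, 6.00)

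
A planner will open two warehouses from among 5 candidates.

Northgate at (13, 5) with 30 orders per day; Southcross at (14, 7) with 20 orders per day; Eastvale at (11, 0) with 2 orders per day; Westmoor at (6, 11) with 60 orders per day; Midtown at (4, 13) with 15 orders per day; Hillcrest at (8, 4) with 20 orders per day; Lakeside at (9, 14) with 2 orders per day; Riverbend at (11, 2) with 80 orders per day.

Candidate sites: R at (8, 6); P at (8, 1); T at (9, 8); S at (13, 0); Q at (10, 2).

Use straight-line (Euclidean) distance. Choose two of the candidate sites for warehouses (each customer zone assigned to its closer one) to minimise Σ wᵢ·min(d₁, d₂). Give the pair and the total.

{T, Q}, total 742.9

Evaluate every pair (each demand assigned to the nearer of the two):
  {T, Q}: total = 742.9
  {R, Q}: total = 833.6
  {T, S}: total = 937.3
  {P, T}: total = 943.9
  {R, S}: total = 1002.1
  {R, P}: total = 1034.1
  {R, T}: total = 1078.0
  {S, Q}: total = 1198.9
  {P, Q}: total = 1199.3
  {P, S}: total = 1409.4
Best pair: {T, Q} with total 742.9.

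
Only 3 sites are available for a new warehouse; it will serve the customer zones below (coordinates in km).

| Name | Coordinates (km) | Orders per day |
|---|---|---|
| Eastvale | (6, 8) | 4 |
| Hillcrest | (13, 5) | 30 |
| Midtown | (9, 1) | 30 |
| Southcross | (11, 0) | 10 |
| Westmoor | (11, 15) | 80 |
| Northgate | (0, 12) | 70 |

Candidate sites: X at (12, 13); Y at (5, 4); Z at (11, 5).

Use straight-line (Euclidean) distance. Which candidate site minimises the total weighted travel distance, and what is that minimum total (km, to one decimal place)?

X, total 1796.4 km

Total weighted distance at each candidate:
  X (12, 13): total = 1796.4
  Y (5, 4): total = 2143.2
  Z (11, 5): total = 1980.2
Minimum is at X with total 1796.4 km.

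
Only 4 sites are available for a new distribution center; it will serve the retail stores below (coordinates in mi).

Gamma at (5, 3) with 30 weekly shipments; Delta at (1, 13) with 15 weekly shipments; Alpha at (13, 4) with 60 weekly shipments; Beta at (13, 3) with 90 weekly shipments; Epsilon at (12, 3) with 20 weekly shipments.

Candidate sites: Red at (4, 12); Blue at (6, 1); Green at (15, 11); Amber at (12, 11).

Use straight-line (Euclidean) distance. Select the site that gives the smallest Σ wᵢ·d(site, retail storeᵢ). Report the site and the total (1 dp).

Total weighted distance at each candidate:
  Red (4, 12): total = 2427.9
  Blue (6, 1): total = 1500.7
  Green (15, 11): total = 1946.2
  Amber (12, 11): total = 1796.5
Minimum is at Blue with total 1500.7 mi.

Blue, total 1500.7 mi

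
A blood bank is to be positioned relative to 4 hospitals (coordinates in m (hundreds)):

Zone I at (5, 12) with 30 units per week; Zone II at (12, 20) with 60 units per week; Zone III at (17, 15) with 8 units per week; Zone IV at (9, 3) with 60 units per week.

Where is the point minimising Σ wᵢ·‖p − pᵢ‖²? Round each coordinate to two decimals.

(9.78, 11.77)

The minimiser of Σwᵢ‖p−pᵢ‖² is the weighted centroid p* = (Σwᵢpᵢ)/(Σwᵢ).
Σwᵢ = 158.
Σwᵢxᵢ = 30·5 + 60·12 + 8·17 + 60·9 = 1546.
Σwᵢyᵢ = 30·12 + 60·20 + 8·15 + 60·3 = 1860.
x* = 1546/158 = 9.78, y* = 1860/158 = 11.77.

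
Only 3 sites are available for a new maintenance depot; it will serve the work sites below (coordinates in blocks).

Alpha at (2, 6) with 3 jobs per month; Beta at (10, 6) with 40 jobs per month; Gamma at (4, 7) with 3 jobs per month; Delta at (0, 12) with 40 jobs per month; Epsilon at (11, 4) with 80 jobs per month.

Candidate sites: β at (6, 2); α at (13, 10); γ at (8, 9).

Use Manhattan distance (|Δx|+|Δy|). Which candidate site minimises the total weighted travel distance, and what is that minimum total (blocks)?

γ, total 1325 blocks

Total weighted distance at each candidate:
  β (6, 2): total = 1565
  α (13, 10): total = 1601
  γ (8, 9): total = 1325
Minimum is at γ with total 1325 blocks.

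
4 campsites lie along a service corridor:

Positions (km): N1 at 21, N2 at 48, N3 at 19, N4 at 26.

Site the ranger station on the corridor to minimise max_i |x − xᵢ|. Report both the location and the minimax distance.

location 33.5, max distance 14.5

The 1-center on a line is the midpoint of the two extreme points: leftmost at 19, rightmost at 48.
Optimal location = (19 + 48)/2 = 33.5; maximum distance = (48 − 19)/2 = 14.5.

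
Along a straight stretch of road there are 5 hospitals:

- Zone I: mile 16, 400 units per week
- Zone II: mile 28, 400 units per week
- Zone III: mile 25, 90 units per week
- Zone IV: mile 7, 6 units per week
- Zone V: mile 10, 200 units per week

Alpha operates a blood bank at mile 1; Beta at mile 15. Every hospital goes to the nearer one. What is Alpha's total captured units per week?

The indifferent point is the midpoint (1+15)/2 = 8; hospitals left of it (closer to Alpha at 1) go to Alpha, those right go to Beta.
  Zone IV at 7 (w=6) → Alpha
  Zone V at 10 (w=200) → Beta
  Zone I at 16 (w=400) → Beta
  Zone III at 25 (w=90) → Beta
  Zone II at 28 (w=400) → Beta
Alpha captures 6; Beta captures 1090.

6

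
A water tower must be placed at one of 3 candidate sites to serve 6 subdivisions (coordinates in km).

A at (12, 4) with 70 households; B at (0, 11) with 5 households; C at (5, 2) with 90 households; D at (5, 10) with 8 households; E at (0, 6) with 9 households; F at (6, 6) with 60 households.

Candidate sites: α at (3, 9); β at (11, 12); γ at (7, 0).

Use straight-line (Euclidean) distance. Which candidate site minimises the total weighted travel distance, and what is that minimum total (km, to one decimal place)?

γ, total 1297.5 km

Total weighted distance at each candidate:
  α (3, 9): total = 1704.6
  β (11, 12): total = 2301.1
  γ (7, 0): total = 1297.5
Minimum is at γ with total 1297.5 km.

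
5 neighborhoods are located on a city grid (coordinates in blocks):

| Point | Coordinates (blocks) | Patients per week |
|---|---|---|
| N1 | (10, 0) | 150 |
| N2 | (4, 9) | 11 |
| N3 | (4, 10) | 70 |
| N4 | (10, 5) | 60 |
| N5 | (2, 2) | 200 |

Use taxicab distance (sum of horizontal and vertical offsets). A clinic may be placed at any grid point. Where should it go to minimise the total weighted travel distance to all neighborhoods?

(4, 2)

Manhattan distance separates: Σwᵢ(|x−xᵢ|+|y−yᵢ|) = Σwᵢ|x−xᵢ| + Σwᵢ|y−yᵢ|, so x and y are optimised independently as 1-D weighted medians.
Total weight W = 491; half = 245.5.
x-coordinate, sorted with cumulative weight:
  x=2 (N5, w=200) cum 200
  x=4 (N2, w=11) cum 211
  x=4 (N3, w=70) cum 281  ← median
  x=10 (N1, w=150) cum 431
  x=10 (N4, w=60) cum 491
⇒ x* = 4
y-coordinate, sorted with cumulative weight:
  y=0 (N1, w=150) cum 150
  y=2 (N5, w=200) cum 350  ← median
  y=5 (N4, w=60) cum 410
  y=9 (N2, w=11) cum 421
  y=10 (N3, w=70) cum 491
⇒ y* = 2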